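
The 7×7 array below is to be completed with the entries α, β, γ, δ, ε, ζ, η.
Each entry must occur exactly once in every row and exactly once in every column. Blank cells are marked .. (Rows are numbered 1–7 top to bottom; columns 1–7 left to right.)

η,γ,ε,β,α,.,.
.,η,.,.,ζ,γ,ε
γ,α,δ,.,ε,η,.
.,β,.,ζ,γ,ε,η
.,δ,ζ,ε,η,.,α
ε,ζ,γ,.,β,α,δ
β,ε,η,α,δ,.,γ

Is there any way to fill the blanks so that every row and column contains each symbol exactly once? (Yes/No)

Row 3, column 4: row 3 together with column 4 already contain {α, β, γ, δ, ε, ζ, η} — every symbol — so nothing can go there. The grid has no valid completion.

No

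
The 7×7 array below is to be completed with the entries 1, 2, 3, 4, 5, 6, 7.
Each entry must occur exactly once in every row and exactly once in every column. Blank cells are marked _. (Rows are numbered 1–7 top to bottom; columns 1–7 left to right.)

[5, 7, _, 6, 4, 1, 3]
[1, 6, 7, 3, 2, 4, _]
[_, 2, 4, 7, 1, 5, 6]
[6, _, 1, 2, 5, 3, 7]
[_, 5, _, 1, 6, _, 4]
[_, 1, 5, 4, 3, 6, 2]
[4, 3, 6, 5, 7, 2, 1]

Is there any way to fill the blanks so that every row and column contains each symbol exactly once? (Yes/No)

Yes

No row or column among the givens repeats a symbol, and propagating forced cells runs into no contradiction.
One valid completion exists (for instance, 5 7 2 6 4 1 3 / 1 6 7 3 2 4 5 / 3 2 4 7 1 5 6 / 6 4 1 2 5 3 7 / 2 5 3 1 6 7 4 / 7 1 5 4 3 6 2 / 4 3 6 5 7 2 1).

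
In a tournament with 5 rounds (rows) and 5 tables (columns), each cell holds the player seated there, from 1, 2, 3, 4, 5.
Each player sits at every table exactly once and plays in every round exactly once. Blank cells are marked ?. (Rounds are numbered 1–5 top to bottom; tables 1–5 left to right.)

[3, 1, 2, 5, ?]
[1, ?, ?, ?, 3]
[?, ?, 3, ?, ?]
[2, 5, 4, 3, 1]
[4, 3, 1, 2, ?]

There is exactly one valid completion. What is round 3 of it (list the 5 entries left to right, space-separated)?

Round 3, table 1: round 3 has {3} and table 1 has {1, 2, 3, 4}, leaving only 5.
Round 1, table 5: round 1 has {1, 2, 3, 5} and table 5 has {1, 3}, leaving only 4.
Round 3, table 5: round 3 has {3, 5} and table 5 has {1, 3, 4}, leaving only 2.
Round 3, table 2: round 3 has {2, 3, 5} and table 2 has {1, 3, 5}, leaving only 4.
Round 3, table 4: round 3 has {2, 3, 4, 5} and table 4 has {2, 3, 5}, leaving only 1.
So round 3 reads: 5 4 3 1 2.

5 4 3 1 2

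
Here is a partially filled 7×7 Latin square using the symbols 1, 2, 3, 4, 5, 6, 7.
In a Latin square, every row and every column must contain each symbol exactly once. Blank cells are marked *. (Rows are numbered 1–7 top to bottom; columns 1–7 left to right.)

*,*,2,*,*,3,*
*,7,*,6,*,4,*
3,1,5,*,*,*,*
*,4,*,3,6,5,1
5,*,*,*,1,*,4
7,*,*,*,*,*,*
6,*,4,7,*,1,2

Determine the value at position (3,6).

Row 4, column 1: row 4 has {1, 3, 4, 5, 6} and column 1 has {3, 5, 6, 7}, leaving only 2.
Row 2, column 1: row 2 has {4, 6, 7} and column 1 has {2, 3, 5, 6, 7}, leaving only 1.
Row 1, column 1: row 1 has {2, 3} and column 1 has {1, 2, 3, 5, 6, 7}, leaving only 4.
Row 2, column 3: row 2 has {1, 4, 6, 7} and column 3 has {2, 4, 5}, leaving only 3.
Row 2, column 7: row 2 has {1, 3, 4, 6, 7} and column 7 has {1, 2, 4}, leaving only 5.
Row 2, column 5: row 2 has {1, 3, 4, 5, 6, 7} and column 5 has {1, 6}, leaving only 2.
Row 4, column 3: row 4 has {1, 2, 3, 4, 5, 6} and column 3 has {2, 3, 4, 5}, leaving only 7.
Row 5, column 3: row 5 has {1, 4, 5} and column 3 has {2, 3, 4, 5, 7}, leaving only 6.
Row 5, column 4: row 5 has {1, 4, 5, 6} and column 4 has {3, 6, 7}, leaving only 2.
Row 3, column 4: row 3 has {1, 3, 5} and column 4 has {2, 3, 6, 7}, leaving only 4.
Row 3, column 5: row 3 has {1, 3, 4, 5} and column 5 has {1, 2, 6}, leaving only 7.
Row 1, column 5: row 1 has {2, 3, 4} and column 5 has {1, 2, 6, 7}, leaving only 5.
Row 1, column 2: row 1 has {2, 3, 4, 5} and column 2 has {1, 4, 7}, leaving only 6.
Row 1, column 4: row 1 has {2, 3, 4, 5, 6} and column 4 has {2, 3, 4, 6, 7}, leaving only 1.
Row 1, column 7: row 1 has {1, 2, 3, 4, 5, 6} and column 7 has {1, 2, 4, 5}, leaving only 7.
Row 3, column 7: row 3 has {1, 3, 4, 5, 7} and column 7 has {1, 2, 4, 5, 7}, leaving only 6.
Row 3 already has {1, 3, 4, 5, 6, 7} and column 6 already has {1, 3, 4, 5}, so row 3, column 6 must be 2.

2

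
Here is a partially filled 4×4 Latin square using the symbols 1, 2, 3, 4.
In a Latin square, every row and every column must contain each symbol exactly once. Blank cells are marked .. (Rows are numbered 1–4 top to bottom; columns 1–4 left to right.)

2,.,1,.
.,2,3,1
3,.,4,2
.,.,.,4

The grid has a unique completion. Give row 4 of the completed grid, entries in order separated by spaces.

Row 4, column 1: row 4 has {4} and column 1 has {2, 3}, leaving only 1.
Row 4, column 2: row 4 has {1, 4} and column 2 has {2}, leaving only 3.
Row 4, column 3: row 4 has {1, 3, 4} and column 3 has {1, 3, 4}, leaving only 2.
So row 4 reads: 1 3 2 4.

1 3 2 4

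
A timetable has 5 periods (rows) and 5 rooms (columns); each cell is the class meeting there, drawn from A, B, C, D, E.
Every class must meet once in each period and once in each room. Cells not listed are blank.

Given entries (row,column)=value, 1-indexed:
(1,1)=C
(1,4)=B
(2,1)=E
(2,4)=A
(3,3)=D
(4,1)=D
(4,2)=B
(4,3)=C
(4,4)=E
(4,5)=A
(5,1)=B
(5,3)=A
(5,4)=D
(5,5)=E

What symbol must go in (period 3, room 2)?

E

Period 1, room 3: period 1 has {B, C} and room 3 has {A, C, D}, leaving only E.
Period 1, room 5: period 1 has {B, C, E} and room 5 has {A, E}, leaving only D.
Period 1, room 2: period 1 has {B, C, D, E} and room 2 has {B}, leaving only A.
Period 2, room 3: period 2 has {A, E} and room 3 has {A, C, D, E}, leaving only B.
Period 2, room 5: period 2 has {A, B, E} and room 5 has {A, D, E}, leaving only C.
Period 2, room 2: period 2 has {A, B, C, E} and room 2 has {A, B}, leaving only D.
Period 3, room 1: period 3 has {D} and room 1 has {B, C, D, E}, leaving only A.
Period 3, room 4: period 3 has {A, D} and room 4 has {A, B, D, E}, leaving only C.
Period 3 already has {A, C, D} and room 2 already has {A, B, D}, so period 3, room 2 must be E.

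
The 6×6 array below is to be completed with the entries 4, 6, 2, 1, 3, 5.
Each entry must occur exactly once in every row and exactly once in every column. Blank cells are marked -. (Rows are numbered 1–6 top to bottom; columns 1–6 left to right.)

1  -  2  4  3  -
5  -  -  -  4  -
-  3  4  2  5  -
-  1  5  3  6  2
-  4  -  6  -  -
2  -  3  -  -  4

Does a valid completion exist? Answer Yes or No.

No row or column among the givens repeats a symbol, and propagating forced cells runs into no contradiction.
One valid completion exists (for instance, 1 5 2 4 3 6 / 5 2 6 1 4 3 / 6 3 4 2 5 1 / 4 1 5 3 6 2 / 3 4 1 6 2 5 / 2 6 3 5 1 4).

Yes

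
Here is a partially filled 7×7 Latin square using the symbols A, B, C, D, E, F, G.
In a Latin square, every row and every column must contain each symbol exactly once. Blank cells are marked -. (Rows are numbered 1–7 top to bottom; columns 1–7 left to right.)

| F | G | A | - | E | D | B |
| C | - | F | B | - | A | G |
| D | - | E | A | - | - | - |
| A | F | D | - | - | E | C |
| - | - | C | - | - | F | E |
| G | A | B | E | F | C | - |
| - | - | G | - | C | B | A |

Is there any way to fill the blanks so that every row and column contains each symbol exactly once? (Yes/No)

Row 1, column 4: row 1 has {A, B, D, E, F, G} and column 4 has {A, B, E}, so it must be C.
Row 2, column 5: row 2 has {A, B, C, F, G} and column 5 has {C, E, F}, so it must be D.
Row 2, column 2: row 2 has {A, B, C, D, F, G} and column 2 has {A, F, G}, so it must be E.
Row 3, column 6: row 3 has {A, D, E} and column 6 has {A, B, C, D, E, F}, so it must be G.
Row 3, column 5: row 3 has {A, D, E, G} and column 5 has {C, D, E, F}, so it must be B.
Row 3, column 2: row 3 has {A, B, D, E, G} and column 2 has {A, E, F, G}, so it must be C.
Row 3, column 7: row 3 has {A, B, C, D, E, G} and column 7 has {A, B, C, E, G}, so it must be F.
Row 4, column 4: row 4 has {A, C, D, E, F} and column 4 has {A, B, C, E}, so it must be G.
Now row 4, column 5: row 4 together with column 5 already contain {A, B, C, D, E, F, G} — every symbol — so nothing can go there. The grid has no valid completion.

No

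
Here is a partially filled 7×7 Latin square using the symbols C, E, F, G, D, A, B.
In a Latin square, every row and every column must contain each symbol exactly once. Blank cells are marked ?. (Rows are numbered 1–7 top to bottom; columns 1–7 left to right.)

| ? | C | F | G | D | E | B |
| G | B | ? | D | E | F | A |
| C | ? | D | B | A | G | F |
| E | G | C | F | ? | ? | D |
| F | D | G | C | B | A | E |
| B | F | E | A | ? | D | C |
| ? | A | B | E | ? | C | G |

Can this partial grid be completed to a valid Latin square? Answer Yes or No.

Row 2, column 3: row 2 together with column 3 already contain {C, E, F, G, D, A, B} — every symbol — so nothing can go there. The grid has no valid completion.

No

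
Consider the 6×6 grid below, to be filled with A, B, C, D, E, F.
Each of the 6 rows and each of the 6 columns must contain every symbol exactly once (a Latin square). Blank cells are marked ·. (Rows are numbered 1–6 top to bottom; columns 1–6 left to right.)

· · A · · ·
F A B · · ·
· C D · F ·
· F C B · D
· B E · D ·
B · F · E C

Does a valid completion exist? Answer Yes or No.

Yes

No row or column among the givens repeats a symbol, and propagating forced cells runs into no contradiction.
One valid completion exists (for instance, D E A C B F / F A B D C E / A C D E F B / E F C B A D / C B E F D A / B D F A E C).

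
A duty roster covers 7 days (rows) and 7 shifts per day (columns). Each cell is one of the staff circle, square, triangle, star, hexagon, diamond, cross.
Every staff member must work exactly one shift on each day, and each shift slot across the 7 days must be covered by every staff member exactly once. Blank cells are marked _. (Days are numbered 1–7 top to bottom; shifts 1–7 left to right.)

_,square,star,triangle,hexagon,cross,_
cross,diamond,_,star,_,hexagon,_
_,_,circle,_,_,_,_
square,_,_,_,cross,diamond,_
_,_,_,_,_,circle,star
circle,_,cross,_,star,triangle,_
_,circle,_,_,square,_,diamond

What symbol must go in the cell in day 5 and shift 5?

triangle

Day 1, shift 1: day 1 has {square, triangle, star, hexagon, cross} and shift 1 has {circle, square, cross}, leaving only diamond.
Day 1, shift 7: day 1 has {square, triangle, star, hexagon, diamond, cross} and shift 7 has {star, diamond}, leaving only circle.
Day 6, shift 2: day 6 has {circle, triangle, star, cross} and shift 2 has {circle, square, diamond}, leaving only hexagon.
Day 6, shift 7: day 6 has {circle, triangle, star, hexagon, cross} and shift 7 has {circle, star, diamond}, leaving only square.
Day 2, shift 7: day 2 has {star, hexagon, diamond, cross} and shift 7 has {circle, square, star, diamond}, leaving only triangle.
Day 2, shift 3: day 2 has {triangle, star, hexagon, diamond, cross} and shift 3 has {circle, star, cross}, leaving only square.
Day 2, shift 5: day 2 has {square, triangle, star, hexagon, diamond, cross} and shift 5 has {square, star, hexagon, cross}, leaving only circle.
Day 4, shift 7: day 4 has {square, diamond, cross} and shift 7 has {circle, square, triangle, star, diamond}, leaving only hexagon.
Day 3, shift 7: day 3 has {circle} and shift 7 has {circle, square, triangle, star, hexagon, diamond}, leaving only cross.
Day 4, shift 3: day 4 has {square, hexagon, diamond, cross} and shift 3 has {circle, square, star, cross}, leaving only triangle.
Day 4, shift 2: day 4 has {square, triangle, hexagon, diamond, cross} and shift 2 has {circle, square, hexagon, diamond}, leaving only star.
Day 3, shift 2: day 3 has {circle, cross} and shift 2 has {circle, square, star, hexagon, diamond}, leaving only triangle.
Day 3, shift 5: day 3 has {circle, triangle, cross} and shift 5 has {circle, square, star, hexagon, cross}, leaving only diamond.
Day 5 already has {circle, star} and shift 5 already has {circle, square, star, hexagon, diamond, cross}, so day 5, shift 5 must be triangle.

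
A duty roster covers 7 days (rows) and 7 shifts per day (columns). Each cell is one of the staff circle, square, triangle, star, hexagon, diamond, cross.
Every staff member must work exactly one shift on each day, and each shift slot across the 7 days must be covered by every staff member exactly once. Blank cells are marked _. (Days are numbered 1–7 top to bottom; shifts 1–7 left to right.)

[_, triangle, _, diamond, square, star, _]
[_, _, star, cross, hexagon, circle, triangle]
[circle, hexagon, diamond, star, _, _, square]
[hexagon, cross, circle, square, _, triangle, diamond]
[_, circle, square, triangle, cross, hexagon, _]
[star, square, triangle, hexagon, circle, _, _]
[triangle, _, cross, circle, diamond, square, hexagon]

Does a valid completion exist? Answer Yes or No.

No day or shift among the givens repeats a symbol, and propagating forced cells runs into no contradiction.
One valid completion exists (for instance, cross triangle hexagon diamond square star circle / square diamond star cross hexagon circle triangle / circle hexagon diamond star triangle cross square / hexagon cross circle square star triangle diamond / diamond circle square triangle cross hexagon star / star square triangle hexagon circle diamond cross / triangle star cross circle diamond square hexagon).

Yes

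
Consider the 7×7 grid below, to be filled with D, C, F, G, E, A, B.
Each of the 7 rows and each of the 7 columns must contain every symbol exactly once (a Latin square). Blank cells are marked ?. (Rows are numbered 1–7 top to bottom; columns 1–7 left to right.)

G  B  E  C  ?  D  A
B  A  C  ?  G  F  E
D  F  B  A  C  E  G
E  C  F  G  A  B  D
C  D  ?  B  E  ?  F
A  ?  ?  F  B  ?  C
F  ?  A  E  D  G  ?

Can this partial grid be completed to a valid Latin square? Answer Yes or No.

Row 6, column 6: row 6 together with column 6 already contain {D, C, F, G, E, A, B} — every symbol — so nothing can go there. The grid has no valid completion.

No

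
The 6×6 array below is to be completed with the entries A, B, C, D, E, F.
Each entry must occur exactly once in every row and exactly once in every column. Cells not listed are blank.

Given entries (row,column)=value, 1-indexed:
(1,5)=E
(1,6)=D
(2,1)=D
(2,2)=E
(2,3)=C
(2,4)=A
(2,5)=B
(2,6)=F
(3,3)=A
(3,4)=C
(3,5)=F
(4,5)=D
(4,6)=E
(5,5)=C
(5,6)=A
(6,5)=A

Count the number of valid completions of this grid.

Row 1, column 1: eliminating its row and column leaves {A, B, C, F}.
Row 1, column 2: eliminating its row and column leaves {A, B, C, F}.
Row 1, column 3: eliminating its row and column leaves {B, F}.
Row 1, column 4: eliminating its row and column leaves {B, F}.
Row 3, column 1: eliminating its row and column leaves {B, E}.
Row 3, column 2: eliminating its row and column leaves {B, D}.
Row 3, column 6: eliminating its row and column leaves {B}.
Row 4, column 1: eliminating its row and column leaves {A, B, C, F}.
Row 4, column 2: eliminating its row and column leaves {A, B, C, F}.
Row 4, column 3: eliminating its row and column leaves {B, F}.
Row 4, column 4: eliminating its row and column leaves {B, F}.
Row 5, column 1: eliminating its row and column leaves {B, E, F}.
Row 5, column 2: eliminating its row and column leaves {B, D, F}.
Row 5, column 3: eliminating its row and column leaves {B, D, E, F}.
Row 5, column 4: eliminating its row and column leaves {B, D, E, F}.
Row 6, column 1: eliminating its row and column leaves {B, C, E, F}.
Row 6, column 2: eliminating its row and column leaves {B, C, D, F}.
Row 6, column 3: eliminating its row and column leaves {B, D, E, F}.
Row 6, column 4: eliminating its row and column leaves {B, D, E, F}.
Row 6, column 6: eliminating its row and column leaves {B, C}.
Enumerating the assignments across these blanks that avoid any row or column repeat gives 16 completions.

16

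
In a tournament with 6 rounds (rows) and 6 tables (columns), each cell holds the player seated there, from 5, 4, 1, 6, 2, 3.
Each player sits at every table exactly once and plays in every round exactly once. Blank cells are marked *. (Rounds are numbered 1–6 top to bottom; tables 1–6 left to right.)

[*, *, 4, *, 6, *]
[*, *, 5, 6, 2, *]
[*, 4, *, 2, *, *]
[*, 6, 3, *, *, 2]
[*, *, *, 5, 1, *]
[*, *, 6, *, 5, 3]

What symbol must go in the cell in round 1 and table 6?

1

Round 3, table 3: round 3 has {4, 2} and table 3 has {5, 4, 6, 3}, leaving only 1.
Round 3, table 5: round 3 has {4, 1, 2} and table 5 has {5, 1, 6, 2}, leaving only 3.
Round 4, table 5: round 4 has {6, 2, 3} and table 5 has {5, 1, 6, 2, 3}, leaving only 4.
Round 4, table 4: round 4 has {4, 6, 2, 3} and table 4 has {5, 6, 2}, leaving only 1.
Round 1, table 4: round 1 has {4, 6} and table 4 has {5, 1, 6, 2}, leaving only 3.
Round 4, table 1: round 4 has {4, 1, 6, 2, 3} and table 1 has {}, leaving only 5.
Round 3, table 1: round 3 has {4, 1, 2, 3} and table 1 has {5}, leaving only 6.
Round 3, table 6: round 3 has {4, 1, 6, 2, 3} and table 6 has {2, 3}, leaving only 5.
Round 1 already has {4, 6, 3} and table 6 already has {5, 2, 3}, so round 1, table 6 must be 1.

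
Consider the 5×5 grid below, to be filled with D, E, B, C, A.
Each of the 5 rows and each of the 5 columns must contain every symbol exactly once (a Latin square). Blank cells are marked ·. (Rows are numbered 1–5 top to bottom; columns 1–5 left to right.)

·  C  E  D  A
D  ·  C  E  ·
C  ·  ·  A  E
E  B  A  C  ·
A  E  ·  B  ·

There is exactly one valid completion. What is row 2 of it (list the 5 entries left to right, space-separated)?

Row 2, column 2: row 2 has {D, E, C} and column 2 has {E, B, C}, leaving only A.
Row 2, column 5: row 2 has {D, E, C, A} and column 5 has {E, A}, leaving only B.
So row 2 reads: D A C E B.

D A C E B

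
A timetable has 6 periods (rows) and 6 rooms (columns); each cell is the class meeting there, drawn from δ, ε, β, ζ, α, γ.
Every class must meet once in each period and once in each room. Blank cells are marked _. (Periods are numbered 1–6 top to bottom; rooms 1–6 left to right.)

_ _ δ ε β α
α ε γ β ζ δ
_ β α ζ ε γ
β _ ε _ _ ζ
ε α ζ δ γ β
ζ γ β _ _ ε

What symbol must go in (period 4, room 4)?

γ

Period 1, room 1: period 1 has {δ, ε, β, α} and room 1 has {ε, β, ζ, α}, leaving only γ.
Period 1, room 2: period 1 has {δ, ε, β, α, γ} and room 2 has {ε, β, α, γ}, leaving only ζ.
Period 3, room 1: period 3 has {ε, β, ζ, α, γ} and room 1 has {ε, β, ζ, α, γ}, leaving only δ.
Period 4, room 2: period 4 has {ε, β, ζ} and room 2 has {ε, β, ζ, α, γ}, leaving only δ.
Period 4, room 5: period 4 has {δ, ε, β, ζ} and room 5 has {ε, β, ζ, γ}, leaving only α.
Period 4 already has {δ, ε, β, ζ, α} and room 4 already has {δ, ε, β, ζ}, so period 4, room 4 must be γ.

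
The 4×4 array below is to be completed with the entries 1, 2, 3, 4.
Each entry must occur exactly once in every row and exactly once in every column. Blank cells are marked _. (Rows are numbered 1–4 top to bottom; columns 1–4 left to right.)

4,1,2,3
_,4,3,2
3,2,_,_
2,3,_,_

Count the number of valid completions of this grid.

Row 2, column 1: eliminating its row and column leaves {1}.
Row 3, column 3: eliminating its row and column leaves {1, 4}.
Row 3, column 4: eliminating its row and column leaves {1, 4}.
Row 4, column 3: eliminating its row and column leaves {1, 4}.
Row 4, column 4: eliminating its row and column leaves {1, 4}.
Enumerating the assignments across these blanks that avoid any row or column repeat gives 2 completions.

2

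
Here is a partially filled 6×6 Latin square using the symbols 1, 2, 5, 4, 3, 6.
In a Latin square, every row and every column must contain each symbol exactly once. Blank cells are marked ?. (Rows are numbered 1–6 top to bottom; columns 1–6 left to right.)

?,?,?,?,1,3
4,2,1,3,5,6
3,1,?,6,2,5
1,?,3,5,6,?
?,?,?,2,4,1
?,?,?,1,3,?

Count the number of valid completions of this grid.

4

Row 1, column 1: eliminating its row and column leaves {2, 5, 6}.
Row 1, column 2: eliminating its row and column leaves {5, 4, 6}.
Row 1, column 3: eliminating its row and column leaves {2, 5, 4, 6}.
Row 1, column 4: eliminating its row and column leaves {4}.
Row 3, column 3: eliminating its row and column leaves {4}.
Row 4, column 2: eliminating its row and column leaves {4}.
Row 4, column 6: eliminating its row and column leaves {2, 4}.
Row 5, column 1: eliminating its row and column leaves {5, 6}.
Row 5, column 2: eliminating its row and column leaves {5, 3, 6}.
Row 5, column 3: eliminating its row and column leaves {5, 6}.
Row 6, column 1: eliminating its row and column leaves {2, 5, 6}.
Row 6, column 2: eliminating its row and column leaves {5, 4, 6}.
Row 6, column 3: eliminating its row and column leaves {2, 5, 4, 6}.
Row 6, column 6: eliminating its row and column leaves {2, 4}.
Enumerating the assignments across these blanks that avoid any row or column repeat gives 4 completions.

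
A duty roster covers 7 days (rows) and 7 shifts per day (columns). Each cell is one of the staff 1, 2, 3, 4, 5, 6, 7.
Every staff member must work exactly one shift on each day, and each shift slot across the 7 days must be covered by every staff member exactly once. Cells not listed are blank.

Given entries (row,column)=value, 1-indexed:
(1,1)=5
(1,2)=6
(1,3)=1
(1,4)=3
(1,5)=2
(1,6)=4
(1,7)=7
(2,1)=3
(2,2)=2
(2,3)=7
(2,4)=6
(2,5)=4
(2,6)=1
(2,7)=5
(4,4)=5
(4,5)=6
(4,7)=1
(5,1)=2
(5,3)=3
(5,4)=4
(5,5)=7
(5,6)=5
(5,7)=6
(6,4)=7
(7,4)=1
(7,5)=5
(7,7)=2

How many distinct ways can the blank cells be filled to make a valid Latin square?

Day 3, shift 1: eliminating its day and shift leaves {1, 4, 6, 7}.
Day 3, shift 2: eliminating its day and shift leaves {1, 3, 4, 5, 7}.
Day 3, shift 3: eliminating its day and shift leaves {2, 4, 5, 6}.
Day 3, shift 4: eliminating its day and shift leaves {2}.
Day 3, shift 5: eliminating its day and shift leaves {1, 3}.
Day 3, shift 6: eliminating its day and shift leaves {2, 3, 6, 7}.
Day 3, shift 7: eliminating its day and shift leaves {3, 4}.
Day 4, shift 1: eliminating its day and shift leaves {4, 7}.
Day 4, shift 2: eliminating its day and shift leaves {3, 4, 7}.
Day 4, shift 3: eliminating its day and shift leaves {2, 4}.
Day 4, shift 6: eliminating its day and shift leaves {2, 3, 7}.
Day 5, shift 2: eliminating its day and shift leaves {1}.
Day 6, shift 1: eliminating its day and shift leaves {1, 4, 6}.
Day 6, shift 2: eliminating its day and shift leaves {1, 3, 4, 5}.
Day 6, shift 3: eliminating its day and shift leaves {2, 4, 5, 6}.
Day 6, shift 5: eliminating its day and shift leaves {1, 3}.
Day 6, shift 6: eliminating its day and shift leaves {2, 3, 6}.
Day 6, shift 7: eliminating its day and shift leaves {3, 4}.
Day 7, shift 1: eliminating its day and shift leaves {4, 6, 7}.
Day 7, shift 2: eliminating its day and shift leaves {3, 4, 7}.
Day 7, shift 3: eliminating its day and shift leaves {4, 6}.
Day 7, shift 6: eliminating its day and shift leaves {3, 6, 7}.
Enumerating the assignments across these blanks that avoid any day or shift repeat gives 9 completions.

9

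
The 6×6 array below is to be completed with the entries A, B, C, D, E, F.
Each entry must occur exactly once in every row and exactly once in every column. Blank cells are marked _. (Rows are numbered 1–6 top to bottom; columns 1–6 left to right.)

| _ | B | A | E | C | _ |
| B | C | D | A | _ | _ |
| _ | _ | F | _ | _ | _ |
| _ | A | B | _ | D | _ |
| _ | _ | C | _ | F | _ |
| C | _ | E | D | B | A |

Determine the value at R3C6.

B

Row 2, column 5: row 2 has {A, B, C, D} and column 5 has {B, C, D, F}, leaving only E.
Row 2, column 6: row 2 has {A, B, C, D, E} and column 6 has {A}, leaving only F.
Row 1, column 6: row 1 has {A, B, C, E} and column 6 has {A, F}, leaving only D.
Row 1, column 1: row 1 has {A, B, C, D, E} and column 1 has {B, C}, leaving only F.
Row 3, column 5: row 3 has {F} and column 5 has {B, C, D, E, F}, leaving only A.
Row 4, column 1: row 4 has {A, B, D} and column 1 has {B, C, F}, leaving only E.
Row 3, column 1: row 3 has {A, F} and column 1 has {B, C, E, F}, leaving only D.
Row 3, column 2: row 3 has {A, D, F} and column 2 has {A, B, C}, leaving only E.
Row 4, column 6: row 4 has {A, B, D, E} and column 6 has {A, D, F}, leaving only C.
Row 3 already has {A, D, E, F} and column 6 already has {A, C, D, F}, so row 3, column 6 must be B.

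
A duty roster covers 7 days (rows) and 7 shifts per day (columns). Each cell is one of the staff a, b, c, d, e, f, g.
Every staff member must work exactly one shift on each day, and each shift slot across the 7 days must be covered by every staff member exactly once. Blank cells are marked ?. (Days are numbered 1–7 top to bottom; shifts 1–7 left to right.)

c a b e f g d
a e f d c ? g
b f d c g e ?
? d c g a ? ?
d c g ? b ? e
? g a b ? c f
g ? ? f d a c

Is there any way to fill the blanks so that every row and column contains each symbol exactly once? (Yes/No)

No

Day 2, shift 6: day 2 has {a, c, d, e, f, g} and shift 6 has {a, c, e, g}, so it must be b.
Day 3, shift 7: day 3 has {b, c, d, e, f, g} and shift 7 has {c, d, e, f, g}, so it must be a.
Day 4, shift 6: day 4 has {a, c, d, g} and shift 6 has {a, b, c, e, g}, so it must be f.
Now day 5, shift 6: day 5 together with shift 6 already contain {a, b, c, d, e, f, g} — every symbol — so nothing can go there. The grid has no valid completion.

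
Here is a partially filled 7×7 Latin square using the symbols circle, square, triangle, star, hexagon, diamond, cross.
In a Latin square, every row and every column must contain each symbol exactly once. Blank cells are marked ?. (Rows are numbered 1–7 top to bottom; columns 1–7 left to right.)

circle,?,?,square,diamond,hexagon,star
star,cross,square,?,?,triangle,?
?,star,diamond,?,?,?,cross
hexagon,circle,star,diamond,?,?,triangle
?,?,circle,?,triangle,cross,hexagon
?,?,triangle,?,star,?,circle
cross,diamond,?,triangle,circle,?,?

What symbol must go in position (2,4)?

circle

Row 1, column 2: row 1 has {circle, square, star, hexagon, diamond} and column 2 has {circle, star, diamond, cross}, leaving only triangle.
Row 1, column 3: row 1 has {circle, square, triangle, star, hexagon, diamond} and column 3 has {circle, square, triangle, star, diamond}, leaving only cross.
Row 2, column 5: row 2 has {square, triangle, star, cross} and column 5 has {circle, triangle, star, diamond}, leaving only hexagon.
Row 2 already has {square, triangle, star, hexagon, cross} and column 4 already has {square, triangle, diamond}, so row 2, column 4 must be circle.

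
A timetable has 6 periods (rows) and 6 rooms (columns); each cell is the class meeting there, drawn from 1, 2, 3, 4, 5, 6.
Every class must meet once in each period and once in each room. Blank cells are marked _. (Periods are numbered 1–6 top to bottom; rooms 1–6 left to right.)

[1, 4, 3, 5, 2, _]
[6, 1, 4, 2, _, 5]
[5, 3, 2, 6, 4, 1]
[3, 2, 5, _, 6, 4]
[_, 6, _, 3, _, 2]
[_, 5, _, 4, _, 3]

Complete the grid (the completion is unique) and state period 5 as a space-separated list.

4 6 1 3 5 2

Period 5, room 1: period 5 has {2, 3, 6} and room 1 has {1, 3, 5, 6}, leaving only 4.
Period 5, room 3: period 5 has {2, 3, 4, 6} and room 3 has {2, 3, 4, 5}, leaving only 1.
Period 5, room 5: period 5 has {1, 2, 3, 4, 6} and room 5 has {2, 4, 6}, leaving only 5.
So period 5 reads: 4 6 1 3 5 2.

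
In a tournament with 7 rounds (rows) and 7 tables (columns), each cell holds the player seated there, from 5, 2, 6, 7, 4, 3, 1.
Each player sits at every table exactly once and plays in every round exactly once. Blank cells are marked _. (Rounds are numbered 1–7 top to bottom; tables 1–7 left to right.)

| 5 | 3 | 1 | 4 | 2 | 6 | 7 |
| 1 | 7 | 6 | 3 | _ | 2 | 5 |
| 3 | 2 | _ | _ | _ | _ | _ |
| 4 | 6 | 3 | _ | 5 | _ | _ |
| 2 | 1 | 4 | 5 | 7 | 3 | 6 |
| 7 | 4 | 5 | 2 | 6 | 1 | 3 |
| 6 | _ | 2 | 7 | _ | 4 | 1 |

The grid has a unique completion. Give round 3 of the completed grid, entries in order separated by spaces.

3 2 7 6 1 5 4

Round 3, table 3: round 3 has {2, 3} and table 3 has {5, 2, 6, 4, 3, 1}, leaving only 7.
Round 3, table 6: round 3 has {2, 7, 3} and table 6 has {2, 6, 4, 3, 1}, leaving only 5.
Round 3, table 7: round 3 has {5, 2, 7, 3} and table 7 has {5, 6, 7, 3, 1}, leaving only 4.
Round 3, table 5: round 3 has {5, 2, 7, 4, 3} and table 5 has {5, 2, 6, 7}, leaving only 1.
Round 3, table 4: round 3 has {5, 2, 7, 4, 3, 1} and table 4 has {5, 2, 7, 4, 3}, leaving only 6.
So round 3 reads: 3 2 7 6 1 5 4.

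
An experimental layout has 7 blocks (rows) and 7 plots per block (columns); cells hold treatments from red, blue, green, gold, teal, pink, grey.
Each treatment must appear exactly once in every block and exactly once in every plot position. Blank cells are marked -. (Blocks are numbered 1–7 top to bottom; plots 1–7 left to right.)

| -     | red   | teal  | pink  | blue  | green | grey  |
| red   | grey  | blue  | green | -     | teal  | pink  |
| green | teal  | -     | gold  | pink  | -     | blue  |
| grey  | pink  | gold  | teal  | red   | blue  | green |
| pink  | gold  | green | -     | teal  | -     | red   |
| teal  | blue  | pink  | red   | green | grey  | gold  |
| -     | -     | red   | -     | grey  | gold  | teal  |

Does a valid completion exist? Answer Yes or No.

Block 5, plot 6: block 5 together with plot 6 already contain {red, blue, green, gold, teal, pink, grey} — every symbol — so nothing can go there. The grid has no valid completion.

No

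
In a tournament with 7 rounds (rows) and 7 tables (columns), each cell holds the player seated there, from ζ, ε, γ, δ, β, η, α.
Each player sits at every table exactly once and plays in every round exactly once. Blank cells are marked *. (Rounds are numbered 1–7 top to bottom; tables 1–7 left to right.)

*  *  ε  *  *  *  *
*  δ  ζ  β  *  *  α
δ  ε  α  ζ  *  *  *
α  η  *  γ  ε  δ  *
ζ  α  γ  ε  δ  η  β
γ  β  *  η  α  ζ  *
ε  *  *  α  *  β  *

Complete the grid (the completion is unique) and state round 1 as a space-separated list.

β ζ ε δ η α γ

Round 1, table 4: round 1 has {ε} and table 4 has {ζ, ε, γ, β, η, α}, leaving only δ.
Round 2, table 1: round 2 has {ζ, δ, β, α} and table 1 has {ζ, ε, γ, δ, α}, leaving only η.
Round 1, table 1: round 1 has {ε, δ} and table 1 has {ζ, ε, γ, δ, η, α}, leaving only β.
Round 2, table 5: round 2 has {ζ, δ, β, η, α} and table 5 has {ε, δ, α}, leaving only γ.
Round 2, table 6: round 2 has {ζ, γ, δ, β, η, α} and table 6 has {ζ, δ, β, η}, leaving only ε.
Round 3, table 6: round 3 has {ζ, ε, δ, α} and table 6 has {ζ, ε, δ, β, η}, leaving only γ.
Round 1, table 6: round 1 has {ε, δ, β} and table 6 has {ζ, ε, γ, δ, β, η}, leaving only α.
Round 3, table 7: round 3 has {ζ, ε, γ, δ, α} and table 7 has {β, α}, leaving only η.
Round 3, table 5: round 3 has {ζ, ε, γ, δ, η, α} and table 5 has {ε, γ, δ, α}, leaving only β.
Round 4, table 3: round 4 has {ε, γ, δ, η, α} and table 3 has {ζ, ε, γ, α}, leaving only β.
Round 4, table 7: round 4 has {ε, γ, δ, β, η, α} and table 7 has {β, η, α}, leaving only ζ.
Round 1, table 7: round 1 has {ε, δ, β, α} and table 7 has {ζ, β, η, α}, leaving only γ.
Round 1, table 2: round 1 has {ε, γ, δ, β, α} and table 2 has {ε, δ, β, η, α}, leaving only ζ.
Round 1, table 5: round 1 has {ζ, ε, γ, δ, β, α} and table 5 has {ε, γ, δ, β, α}, leaving only η.
So round 1 reads: β ζ ε δ η α γ.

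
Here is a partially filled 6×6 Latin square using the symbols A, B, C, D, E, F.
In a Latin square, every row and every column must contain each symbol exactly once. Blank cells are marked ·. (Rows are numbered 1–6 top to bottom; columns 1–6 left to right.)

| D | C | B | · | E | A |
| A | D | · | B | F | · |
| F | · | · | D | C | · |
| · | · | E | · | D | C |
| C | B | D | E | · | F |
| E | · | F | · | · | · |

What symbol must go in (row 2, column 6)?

E

Row 2 already has {A, B, D, F} and column 6 already has {A, C, F}, so row 2, column 6 must be E.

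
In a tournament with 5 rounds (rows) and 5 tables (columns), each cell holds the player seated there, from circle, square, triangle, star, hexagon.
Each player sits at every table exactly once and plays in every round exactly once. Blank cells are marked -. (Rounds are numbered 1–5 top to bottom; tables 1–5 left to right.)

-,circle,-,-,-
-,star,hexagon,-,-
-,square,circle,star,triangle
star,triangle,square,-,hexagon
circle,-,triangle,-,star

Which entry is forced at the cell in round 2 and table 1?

square

Round 1, table 3: round 1 has {circle} and table 3 has {circle, square, triangle, hexagon}, leaving only star.
Round 1, table 5: round 1 has {circle, star} and table 5 has {triangle, star, hexagon}, leaving only square.
Round 2, table 5: round 2 has {star, hexagon} and table 5 has {square, triangle, star, hexagon}, leaving only circle.
Round 3, table 1: round 3 has {circle, square, triangle, star} and table 1 has {circle, star}, leaving only hexagon.
Round 1, table 1: round 1 has {circle, square, star} and table 1 has {circle, star, hexagon}, leaving only triangle.
Round 2 already has {circle, star, hexagon} and table 1 already has {circle, triangle, star, hexagon}, so round 2, table 1 must be square.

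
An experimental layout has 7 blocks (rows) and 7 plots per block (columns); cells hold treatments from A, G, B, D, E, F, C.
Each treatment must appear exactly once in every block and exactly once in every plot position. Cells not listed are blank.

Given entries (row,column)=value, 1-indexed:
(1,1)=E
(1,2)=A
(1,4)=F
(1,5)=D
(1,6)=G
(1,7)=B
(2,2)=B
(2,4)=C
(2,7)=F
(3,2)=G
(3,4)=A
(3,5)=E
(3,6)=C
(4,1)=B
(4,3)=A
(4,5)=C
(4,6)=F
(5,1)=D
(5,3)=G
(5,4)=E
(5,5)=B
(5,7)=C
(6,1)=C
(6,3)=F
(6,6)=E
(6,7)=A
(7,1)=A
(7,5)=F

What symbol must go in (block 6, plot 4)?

Block 1, plot 3: block 1 has {A, G, B, D, E, F} and plot 3 has {A, G, F}, leaving only C.
Block 2, plot 1: block 2 has {B, F, C} and plot 1 has {A, B, D, E, C}, leaving only G.
Block 2, plot 5: block 2 has {G, B, F, C} and plot 5 has {B, D, E, F, C}, leaving only A.
Block 2, plot 6: block 2 has {A, G, B, F, C} and plot 6 has {G, E, F, C}, leaving only D.
Block 2, plot 3: block 2 has {A, G, B, D, F, C} and plot 3 has {A, G, F, C}, leaving only E.
Block 3, plot 1: block 3 has {A, G, E, C} and plot 1 has {A, G, B, D, E, C}, leaving only F.
Block 3, plot 7: block 3 has {A, G, E, F, C} and plot 7 has {A, B, F, C}, leaving only D.
Block 3, plot 3: block 3 has {A, G, D, E, F, C} and plot 3 has {A, G, E, F, C}, leaving only B.
Block 5, plot 2: block 5 has {G, B, D, E, C} and plot 2 has {A, G, B}, leaving only F.
Block 5, plot 6: block 5 has {G, B, D, E, F, C} and plot 6 has {G, D, E, F, C}, leaving only A.
Block 6, plot 2: block 6 has {A, E, F, C} and plot 2 has {A, G, B, F}, leaving only D.
Block 4, plot 2: block 4 has {A, B, F, C} and plot 2 has {A, G, B, D, F}, leaving only E.
Block 4, plot 7: block 4 has {A, B, E, F, C} and plot 7 has {A, B, D, F, C}, leaving only G.
Block 4, plot 4: block 4 has {A, G, B, E, F, C} and plot 4 has {A, E, F, C}, leaving only D.
Block 6, plot 5: block 6 has {A, D, E, F, C} and plot 5 has {A, B, D, E, F, C}, leaving only G.
Block 6 already has {A, G, D, E, F, C} and plot 4 already has {A, D, E, F, C}, so block 6, plot 4 must be B.

B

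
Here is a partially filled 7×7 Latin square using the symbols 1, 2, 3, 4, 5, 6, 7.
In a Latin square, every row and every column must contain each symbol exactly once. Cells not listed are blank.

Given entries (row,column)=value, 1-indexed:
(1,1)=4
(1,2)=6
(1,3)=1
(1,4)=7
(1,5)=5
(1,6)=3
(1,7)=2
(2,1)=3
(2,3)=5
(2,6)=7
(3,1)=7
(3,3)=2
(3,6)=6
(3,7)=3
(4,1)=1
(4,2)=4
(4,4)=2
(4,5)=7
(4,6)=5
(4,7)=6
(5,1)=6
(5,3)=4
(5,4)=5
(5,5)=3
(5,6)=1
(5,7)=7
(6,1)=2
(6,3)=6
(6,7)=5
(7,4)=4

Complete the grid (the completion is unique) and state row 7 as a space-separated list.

Row 7, column 1: row 7 has {4} and column 1 has {1, 2, 3, 4, 6, 7}, leaving only 5.
Row 7, column 6: row 7 has {4, 5} and column 6 has {1, 3, 5, 6, 7}, leaving only 2.
Row 7, column 7: row 7 has {2, 4, 5} and column 7 has {2, 3, 5, 6, 7}, leaving only 1.
Row 7, column 5: row 7 has {1, 2, 4, 5} and column 5 has {3, 5, 7}, leaving only 6.
Row 2, column 7: row 2 has {3, 5, 7} and column 7 has {1, 2, 3, 5, 6, 7}, leaving only 4.
Row 3, column 4: row 3 has {2, 3, 6, 7} and column 4 has {2, 4, 5, 7}, leaving only 1.
Row 2, column 4: row 2 has {3, 4, 5, 7} and column 4 has {1, 2, 4, 5, 7}, leaving only 6.
Row 3, column 2: row 3 has {1, 2, 3, 6, 7} and column 2 has {4, 6}, leaving only 5.
Row 3, column 5: row 3 has {1, 2, 3, 5, 6, 7} and column 5 has {3, 5, 6, 7}, leaving only 4.
Row 4, column 3: row 4 has {1, 2, 4, 5, 6, 7} and column 3 has {1, 2, 4, 5, 6}, leaving only 3.
Row 7, column 3: row 7 has {1, 2, 4, 5, 6} and column 3 has {1, 2, 3, 4, 5, 6}, leaving only 7.
Row 7, column 2: row 7 has {1, 2, 4, 5, 6, 7} and column 2 has {4, 5, 6}, leaving only 3.
So row 7 reads: 5 3 7 4 6 2 1.

5 3 7 4 6 2 1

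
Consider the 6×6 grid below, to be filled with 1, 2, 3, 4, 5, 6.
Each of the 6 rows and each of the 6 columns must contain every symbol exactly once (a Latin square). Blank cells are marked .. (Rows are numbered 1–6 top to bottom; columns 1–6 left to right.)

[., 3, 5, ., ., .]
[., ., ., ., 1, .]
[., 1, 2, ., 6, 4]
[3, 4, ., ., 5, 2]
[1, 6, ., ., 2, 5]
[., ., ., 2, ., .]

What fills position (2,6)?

3

Row 1, column 5: row 1 has {3, 5} and column 5 has {1, 2, 5, 6}, leaving only 4.
Row 3, column 1: row 3 has {1, 2, 4, 6} and column 1 has {1, 3}, leaving only 5.
Row 3, column 4: row 3 has {1, 2, 4, 5, 6} and column 4 has {2}, leaving only 3.
Row 5, column 4: row 5 has {1, 2, 5, 6} and column 4 has {2, 3}, leaving only 4.
Row 5, column 3: row 5 has {1, 2, 4, 5, 6} and column 3 has {2, 5}, leaving only 3.
Row 6, column 2: row 6 has {2} and column 2 has {1, 3, 4, 6}, leaving only 5.
Row 2, column 2: row 2 has {1} and column 2 has {1, 3, 4, 5, 6}, leaving only 2.
Row 6, column 5: row 6 has {2, 5} and column 5 has {1, 2, 4, 5, 6}, leaving only 3.
Row 2, column 6 is narrowed to {3, 6}.
If it were 6, then row 6, column 6 would be left with no valid symbol.
So row 2, column 6 must be 3.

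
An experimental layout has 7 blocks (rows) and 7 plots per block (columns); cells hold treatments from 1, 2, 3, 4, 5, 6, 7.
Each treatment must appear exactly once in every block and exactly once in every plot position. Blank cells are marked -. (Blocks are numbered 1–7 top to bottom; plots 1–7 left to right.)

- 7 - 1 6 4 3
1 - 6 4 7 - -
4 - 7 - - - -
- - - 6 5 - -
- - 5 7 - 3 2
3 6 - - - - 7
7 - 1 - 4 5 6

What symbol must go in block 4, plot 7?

Block 1, plot 3: block 1 has {1, 3, 4, 6, 7} and plot 3 has {1, 5, 6, 7}, leaving only 2.
Block 1, plot 1: block 1 has {1, 2, 3, 4, 6, 7} and plot 1 has {1, 3, 4, 7}, leaving only 5.
Block 2, plot 6: block 2 has {1, 4, 6, 7} and plot 6 has {3, 4, 5}, leaving only 2.
Block 2, plot 7: block 2 has {1, 2, 4, 6, 7} and plot 7 has {2, 3, 6, 7}, leaving only 5.
Block 2, plot 2: block 2 has {1, 2, 4, 5, 6, 7} and plot 2 has {6, 7}, leaving only 3.
Block 3, plot 7: block 3 has {4, 7} and plot 7 has {2, 3, 5, 6, 7}, leaving only 1.
Block 4 already has {5, 6} and plot 7 already has {1, 2, 3, 5, 6, 7}, so block 4, plot 7 must be 4.

4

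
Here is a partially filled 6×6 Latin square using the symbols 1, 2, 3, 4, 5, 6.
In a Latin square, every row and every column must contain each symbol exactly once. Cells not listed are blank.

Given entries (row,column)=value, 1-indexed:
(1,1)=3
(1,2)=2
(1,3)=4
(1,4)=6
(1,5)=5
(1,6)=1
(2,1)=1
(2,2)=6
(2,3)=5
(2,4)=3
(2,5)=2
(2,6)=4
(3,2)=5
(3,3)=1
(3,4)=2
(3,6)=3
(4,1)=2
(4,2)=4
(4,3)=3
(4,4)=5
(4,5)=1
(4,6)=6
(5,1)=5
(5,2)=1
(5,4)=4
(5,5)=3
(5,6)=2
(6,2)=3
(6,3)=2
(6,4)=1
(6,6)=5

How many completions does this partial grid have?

2

Row 3, column 1: eliminating its row and column leaves {4, 6}.
Row 3, column 5: eliminating its row and column leaves {4, 6}.
Row 5, column 3: eliminating its row and column leaves {6}.
Row 6, column 1: eliminating its row and column leaves {4, 6}.
Row 6, column 5: eliminating its row and column leaves {4, 6}.
Enumerating the assignments across these blanks that avoid any row or column repeat gives 2 completions.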